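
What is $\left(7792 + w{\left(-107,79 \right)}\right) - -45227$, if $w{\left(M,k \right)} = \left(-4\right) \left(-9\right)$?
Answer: $53055$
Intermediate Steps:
$w{\left(M,k \right)} = 36$
$\left(7792 + w{\left(-107,79 \right)}\right) - -45227 = \left(7792 + 36\right) - -45227 = 7828 + 45227 = 53055$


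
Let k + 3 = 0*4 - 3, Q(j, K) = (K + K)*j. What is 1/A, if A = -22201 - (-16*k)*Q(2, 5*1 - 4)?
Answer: -1/22585 ≈ -4.4277e-5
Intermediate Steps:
Q(j, K) = 2*K*j (Q(j, K) = (2*K)*j = 2*K*j)
k = -6 (k = -3 + (0*4 - 3) = -3 + (0 - 3) = -3 - 3 = -6)
A = -22585 (A = -22201 - (-16*(-6))*2*(5*1 - 4)*2 = -22201 - 96*2*(5 - 4)*2 = -22201 - 96*2*1*2 = -22201 - 96*4 = -22201 - 1*384 = -22201 - 384 = -22585)
1/A = 1/(-22585) = -1/22585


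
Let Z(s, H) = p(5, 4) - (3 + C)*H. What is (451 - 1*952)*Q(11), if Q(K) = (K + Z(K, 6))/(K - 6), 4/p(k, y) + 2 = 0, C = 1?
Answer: 1503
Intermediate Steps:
p(k, y) = -2 (p(k, y) = 4/(-2 + 0) = 4/(-2) = 4*(-½) = -2)
Z(s, H) = -2 - 4*H (Z(s, H) = -2 - (3 + 1)*H = -2 - 4*H)
Q(K) = (-26 + K)/(-6 + K) (Q(K) = (K + (-2 - 4*6))/(K - 6) = (K + (-2 - 24))/(-6 + K) = (K - 26)/(-6 + K) = (-26 + K)/(-6 + K))
(451 - 1*952)*Q(11) = (451 - 1*952)*((-26 + 11)/(-6 + 11)) = (451 - 952)*(-15/5) = -501*(-15)/5 = -501*(-3) = 1503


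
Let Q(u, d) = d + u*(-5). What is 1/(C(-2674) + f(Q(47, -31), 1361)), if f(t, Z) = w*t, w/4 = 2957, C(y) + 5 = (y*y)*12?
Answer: 1/82657059 ≈ 1.2098e-8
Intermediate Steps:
Q(u, d) = d - 5*u
C(y) = -5 + 12*y² (C(y) = -5 + (y*y)*12 = -5 + y²*12 = -5 + 12*y²)
w = 11828 (w = 4*2957 = 11828)
f(t, Z) = 11828*t
1/(C(-2674) + f(Q(47, -31), 1361)) = 1/((-5 + 12*(-2674)²) + 11828*(-31 - 5*47)) = 1/((-5 + 12*7150276) + 11828*(-31 - 235)) = 1/((-5 + 85803312) + 11828*(-266)) = 1/(85803307 - 3146248) = 1/82657059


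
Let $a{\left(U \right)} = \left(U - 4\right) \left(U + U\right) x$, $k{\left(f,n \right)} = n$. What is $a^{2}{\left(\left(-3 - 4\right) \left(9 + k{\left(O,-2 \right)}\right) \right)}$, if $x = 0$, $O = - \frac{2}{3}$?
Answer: $0$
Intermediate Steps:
$O = - \frac{2}{3}$ ($O = \left(-2\right) \frac{1}{3} = - \frac{2}{3} \approx -0.66667$)
$a{\left(U \right)} = 0$ ($a{\left(U \right)} = \left(U - 4\right) \left(U + U\right) 0 = \left(-4 + U\right) 2 U 0 = 2 U \left(-4 + U\right) 0 = 0$)
$a^{2}{\left(\left(-3 - 4\right) \left(9 + k{\left(O,-2 \right)}\right) \right)} = 0^{2} = 0$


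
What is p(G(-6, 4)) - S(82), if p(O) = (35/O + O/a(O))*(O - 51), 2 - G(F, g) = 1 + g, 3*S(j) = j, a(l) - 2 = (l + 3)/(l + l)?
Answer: 2051/3 ≈ 683.67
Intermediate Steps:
a(l) = 2 + (3 + l)/(2*l) (a(l) = 2 + (l + 3)/(l + l) = 2 + (3 + l)/((2*l)) = 2 + (3 + l)*(1/(2*l)) = 2 + (3 + l)/(2*l))
S(j) = j/3
G(F, g) = 1 - g (G(F, g) = 2 - (1 + g) = 2 + (-1 - g) = 1 - g)
p(O) = (-51 + O)*(35/O + 2*O²/(3 + 5*O)) (p(O) = (35/O + O/(((3 + 5*O)/(2*O))))*(O - 51) = (35/O + O*(2*O/(3 + 5*O)))*(-51 + O) = (35/O + 2*O²/(3 + 5*O))*(-51 + O) = (-51 + O)*(35/O + 2*O²/(3 + 5*O)))
p(G(-6, 4)) - S(82) = (-5355 - 8820*(1 - 1*4) - 102*(1 - 1*4)³ + 2*(1 - 1*4)⁴ + 175*(1 - 1*4)²)/((1 - 1*4)*(3 + 5*(1 - 1*4))) - 82/3 = (-5355 - 8820*(1 - 4) - 102*(1 - 4)³ + 2*(1 - 4)⁴ + 175*(1 - 4)²)/((1 - 4)*(3 + 5*(1 - 4))) - 1*82/3 = (-5355 - 8820*(-3) - 102*(-3)³ + 2*(-3)⁴ + 175*(-3)²)/((-3)*(3 + 5*(-3))) - 82/3 = -(-5355 + 26460 - 102*(-27) + 2*81 + 175*9)/(3*(3 - 15)) - 82/3 = -⅓*(-5355 + 26460 + 2754 + 162 + 1575)/(-12) - 82/3 = -⅓*(-1/12)*25596 - 82/3 = 711 - 82/3 = 2051/3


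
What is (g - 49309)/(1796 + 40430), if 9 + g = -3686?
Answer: -26502/21113 ≈ -1.2552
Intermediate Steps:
g = -3695 (g = -9 - 3686 = -3695)
(g - 49309)/(1796 + 40430) = (-3695 - 49309)/(1796 + 40430) = -53004/42226 = -53004*1/42226 = -26502/21113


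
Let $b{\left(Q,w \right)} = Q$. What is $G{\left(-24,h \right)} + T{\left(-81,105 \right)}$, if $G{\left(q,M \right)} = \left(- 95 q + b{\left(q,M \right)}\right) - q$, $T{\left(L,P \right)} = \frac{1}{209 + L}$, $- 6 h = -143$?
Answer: $\frac{291841}{128} \approx 2280.0$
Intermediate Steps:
$h = \frac{143}{6}$ ($h = \left(- \frac{1}{6}\right) \left(-143\right) = \frac{143}{6} \approx 23.833$)
$G{\left(q,M \right)} = - 95 q$ ($G{\left(q,M \right)} = \left(- 95 q + q\right) - q = - 94 q - q = - 95 q$)
$G{\left(-24,h \right)} + T{\left(-81,105 \right)} = \left(-95\right) \left(-24\right) + \frac{1}{209 - 81} = 2280 + \frac{1}{128} = \frac{291841}{128}$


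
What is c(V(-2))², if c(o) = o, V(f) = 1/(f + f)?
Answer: 1/16 ≈ 0.062500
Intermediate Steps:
V(f) = 1/(2*f)
c(V(-2))² = ((½)/(-2))² = ((½)*(-½))² = (-¼)² = 1/16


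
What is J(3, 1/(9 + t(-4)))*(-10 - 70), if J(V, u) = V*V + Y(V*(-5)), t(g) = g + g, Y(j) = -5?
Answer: -320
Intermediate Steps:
t(g) = 2*g
J(V, u) = -5 + V² (J(V, u) = V*V - 5 = V² - 5 = -5 + V²)
J(3, 1/(9 + t(-4)))*(-10 - 70) = (-5 + 3²)*(-10 - 70) = (-5 + 9)*(-80) = 4*(-80) = -320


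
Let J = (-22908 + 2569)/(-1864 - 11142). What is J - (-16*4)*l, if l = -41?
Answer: -34107405/13006 ≈ -2622.4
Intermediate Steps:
J = 20339/13006 (J = -20339/(-13006) = -20339*(-1/13006) = 20339/13006 ≈ 1.5638)
J - (-16*4)*l = 20339/13006 - (-16*4)*(-41) = 20339/13006 - (-64)*(-41) = 20339/13006 - 1*2624 = 20339/13006 - 2624 = -34107405/13006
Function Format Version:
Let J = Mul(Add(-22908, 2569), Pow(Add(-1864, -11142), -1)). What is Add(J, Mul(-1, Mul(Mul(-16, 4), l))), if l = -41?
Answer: Rational(-34107405, 13006) ≈ -2622.4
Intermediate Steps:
J = Rational(20339, 13006) (J = Mul(-20339, Pow(-13006, -1)) = Mul(-20339, Rational(-1, 13006)) = Rational(20339, 13006) ≈ 1.5638)
Add(J, Mul(-1, Mul(Mul(-16, 4), l))) = Add(Rational(20339, 13006), Mul(-1, Mul(Mul(-16, 4), -41))) = Add(Rational(20339, 13006), Mul(-1, Mul(-64, -41))) = Add(Rational(20339, 13006), Mul(-1, 2624)) = Add(Rational(20339, 13006), -2624) = Rational(-34107405, 13006)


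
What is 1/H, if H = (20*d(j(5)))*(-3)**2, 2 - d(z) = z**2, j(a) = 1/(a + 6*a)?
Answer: 245/88164 ≈ 0.0027789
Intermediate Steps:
j(a) = 1/(7*a)
d(z) = 2 - z**2
H = 88164/245 (H = (20*(2 - ((1/7)/5)**2))*(-3)**2 = (20*(2 - ((1/7)*(1/5))**2))*9 = (20*(2 - (1/35)**2))*9 = (20*(2 - 1*1/1225))*9 = (20*(2 - 1/1225))*9 = (20*(2449/1225))*9 = (9796/245)*9 = 88164/245 ≈ 359.85)
1/H = 1/(88164/245) = 245/88164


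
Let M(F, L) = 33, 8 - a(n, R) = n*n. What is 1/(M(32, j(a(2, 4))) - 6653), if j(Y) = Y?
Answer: -1/6620 ≈ -0.00015106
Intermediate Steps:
a(n, R) = 8 - n² (a(n, R) = 8 - n*n = 8 - n²)
1/(M(32, j(a(2, 4))) - 6653) = 1/(33 - 6653) = 1/(-6620) = -1/6620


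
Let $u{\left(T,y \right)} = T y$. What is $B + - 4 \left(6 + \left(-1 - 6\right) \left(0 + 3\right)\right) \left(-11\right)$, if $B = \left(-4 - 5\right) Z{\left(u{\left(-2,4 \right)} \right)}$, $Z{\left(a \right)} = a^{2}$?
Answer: $-1236$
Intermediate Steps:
$B = -576$ ($B = \left(-4 - 5\right) \left(\left(-2\right) 4\right)^{2} = - 9 \left(-8\right)^{2} = \left(-9\right) 64 = -576$)
$B + - 4 \left(6 + \left(-1 - 6\right) \left(0 + 3\right)\right) \left(-11\right) = -576 + - 4 \left(6 + \left(-1 - 6\right) \left(0 + 3\right)\right) \left(-11\right) = -576 + - 4 \left(6 + \left(-1 - 6\right) 3\right) \left(-11\right) = -576 + - 4 \left(6 - 21\right) \left(-11\right) = -576 + \left(-4\right) \left(-15\right) \left(-11\right) = -576 + 60 \left(-11\right) = -576 - 660 = -1236$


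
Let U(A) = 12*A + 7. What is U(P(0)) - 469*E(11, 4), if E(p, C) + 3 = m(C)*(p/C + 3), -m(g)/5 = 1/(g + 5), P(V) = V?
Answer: 104839/36 ≈ 2912.2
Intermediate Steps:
m(g) = -5/(5 + g) (m(g) = -5/(g + 5) = -5/(5 + g))
E(p, C) = -3 - 5*(3 + p/C)/(5 + C) (E(p, C) = -3 + (-5/(5 + C))*(p/C + 3) = -3 + (-5/(5 + C))*(3 + p/C) = -3 - 5*(3 + p/C)/(5 + C))
U(A) = 7 + 12*A
U(P(0)) - 469*E(11, 4) = (7 + 12*0) - 469*(-30*4 - 5*11 - 3*4²)/(4*(5 + 4)) = (7 + 0) - 469*(-120 - 55 - 3*16)/(4*9) = 7 - 469*(-120 - 55 - 48)/(4*9) = 7 - 469*(-223)/(4*9) = 7 - 469*(-223/36) = 7 + 104587/36 = 104839/36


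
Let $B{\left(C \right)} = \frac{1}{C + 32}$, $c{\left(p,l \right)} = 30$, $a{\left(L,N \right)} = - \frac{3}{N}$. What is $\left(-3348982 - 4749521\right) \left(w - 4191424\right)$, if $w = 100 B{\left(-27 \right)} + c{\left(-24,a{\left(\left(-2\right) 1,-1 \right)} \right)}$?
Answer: $33943854913122$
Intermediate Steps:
$B{\left(C \right)} = \frac{1}{32 + C}$
$w = 50$ ($w = \frac{100}{32 - 27} + 30 = \frac{100}{5} + 30 = 100 \cdot \frac{1}{5} + 30 = 20 + 30 = 50$)
$\left(-3348982 - 4749521\right) \left(w - 4191424\right) = \left(-3348982 - 4749521\right) \left(50 - 4191424\right) = \left(-8098503\right) \left(-4191374\right) = 33943854913122$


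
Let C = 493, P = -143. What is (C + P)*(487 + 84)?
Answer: 199850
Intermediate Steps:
(C + P)*(487 + 84) = (493 - 143)*(487 + 84) = 350*571 = 199850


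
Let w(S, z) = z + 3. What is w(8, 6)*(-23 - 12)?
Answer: -315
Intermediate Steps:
w(S, z) = 3 + z
w(8, 6)*(-23 - 12) = (3 + 6)*(-23 - 12) = 9*(-35) = -315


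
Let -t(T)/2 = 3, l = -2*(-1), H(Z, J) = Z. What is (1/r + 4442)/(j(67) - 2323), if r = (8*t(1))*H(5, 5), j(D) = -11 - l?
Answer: -1066079/560640 ≈ -1.9015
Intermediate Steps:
l = 2
t(T) = -6 (t(T) = -2*3 = -6)
j(D) = -13 (j(D) = -11 - 1*2 = -11 - 2 = -13)
r = -240 (r = (8*(-6))*5 = -48*5 = -240)
(1/r + 4442)/(j(67) - 2323) = (1/(-240) + 4442)/(-13 - 2323) = (-1/240 + 4442)/(-2336) = (1066079/240)*(-1/2336) = -1066079/560640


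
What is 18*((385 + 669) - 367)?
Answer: 12366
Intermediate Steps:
18*((385 + 669) - 367) = 18*(1054 - 367) = 18*687 = 12366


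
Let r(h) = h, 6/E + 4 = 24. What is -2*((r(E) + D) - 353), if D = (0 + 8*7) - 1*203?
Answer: 4997/5 ≈ 999.40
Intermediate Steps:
E = 3/10 (E = 6/(-4 + 24) = 6/20 = 6*(1/20) = 3/10 ≈ 0.30000)
D = -147 (D = (0 + 56) - 203 = 56 - 203 = -147)
-2*((r(E) + D) - 353) = -2*((3/10 - 147) - 353) = -2*(-1467/10 - 353) = -2*(-4997/10) = 4997/5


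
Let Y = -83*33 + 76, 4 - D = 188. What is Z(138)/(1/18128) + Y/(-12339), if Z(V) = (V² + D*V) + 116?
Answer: -1393982432281/12339 ≈ -1.1297e+8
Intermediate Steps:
D = -184 (D = 4 - 1*188 = 4 - 188 = -184)
Y = -2663 (Y = -2739 + 76 = -2663)
Z(V) = 116 + V² - 184*V (Z(V) = (V² - 184*V) + 116 = 116 + V² - 184*V)
Z(138)/(1/18128) + Y/(-12339) = (116 + 138² - 184*138)/(1/18128) - 2663/(-12339) = (116 + 19044 - 25392)/(1/18128) - 2663*(-1/12339) = -6232*18128 + 2663/12339 = -112973696 + 2663/12339 = -1393982432281/12339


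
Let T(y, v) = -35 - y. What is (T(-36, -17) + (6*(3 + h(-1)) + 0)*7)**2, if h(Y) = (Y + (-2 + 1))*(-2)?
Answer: 87025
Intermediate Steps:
h(Y) = 2 - 2*Y (h(Y) = (Y - 1)*(-2) = (-1 + Y)*(-2) = 2 - 2*Y)
(T(-36, -17) + (6*(3 + h(-1)) + 0)*7)**2 = ((-35 - 1*(-36)) + (6*(3 + (2 - 2*(-1))) + 0)*7)**2 = ((-35 + 36) + (6*(3 + (2 + 2)) + 0)*7)**2 = (1 + (6*(3 + 4) + 0)*7)**2 = (1 + (6*7 + 0)*7)**2 = (1 + (42 + 0)*7)**2 = (1 + 42*7)**2 = (1 + 294)**2 = 295**2 = 87025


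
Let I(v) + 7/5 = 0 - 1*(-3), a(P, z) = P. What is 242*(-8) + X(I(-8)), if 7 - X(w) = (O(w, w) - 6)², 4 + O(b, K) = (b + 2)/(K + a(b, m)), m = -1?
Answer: -128497/64 ≈ -2007.8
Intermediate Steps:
I(v) = 8/5 (I(v) = -7/5 + (0 - 1*(-3)) = -7/5 + (0 + 3) = -7/5 + 3 = 8/5)
O(b, K) = -4 + (2 + b)/(K + b) (O(b, K) = -4 + (b + 2)/(K + b) = -4 + (2 + b)/(K + b))
X(w) = 7 - (-6 + (2 - 7*w)/(2*w))² (X(w) = 7 - ((2 - 4*w - 3*w)/(w + w) - 6)² = 7 - ((2 - 7*w)/((2*w)) - 6)² = 7 - ((1/(2*w))*(2 - 7*w) - 6)² = 7 - ((2 - 7*w)/(2*w) - 6)² = 7 - (-6 + (2 - 7*w)/(2*w))²)
242*(-8) + X(I(-8)) = 242*(-8) + (-333/4 - 1/(8/5)² + 19/(8/5)) = -1936 + (-333/4 - 1*25/64 + 19*(5/8)) = -1936 + (-333/4 - 25/64 + 95/8) = -1936 - 4593/64 = -128497/64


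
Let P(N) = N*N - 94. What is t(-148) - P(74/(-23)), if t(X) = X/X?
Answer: 44779/529 ≈ 84.648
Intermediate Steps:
t(X) = 1
P(N) = -94 + N**2 (P(N) = N**2 - 94 = -94 + N**2)
t(-148) - P(74/(-23)) = 1 - (-94 + (74/(-23))**2) = 1 - (-94 + (74*(-1/23))**2) = 1 - (-94 + (-74/23)**2) = 1 - (-94 + 5476/529) = 1 - 1*(-44250/529) = 1 + 44250/529 = 44779/529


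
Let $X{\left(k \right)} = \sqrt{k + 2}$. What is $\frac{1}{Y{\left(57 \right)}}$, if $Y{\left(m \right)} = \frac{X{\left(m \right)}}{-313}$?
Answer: $- \frac{313 \sqrt{59}}{59} \approx -40.749$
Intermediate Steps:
$X{\left(k \right)} = \sqrt{2 + k}$
$Y{\left(m \right)} = - \frac{\sqrt{2 + m}}{313}$ ($Y{\left(m \right)} = \frac{\sqrt{2 + m}}{-313} = \sqrt{2 + m} \left(- \frac{1}{313}\right) = - \frac{\sqrt{2 + m}}{313}$)
$\frac{1}{Y{\left(57 \right)}} = \frac{1}{\left(- \frac{1}{313}\right) \sqrt{2 + 57}} = \frac{1}{\left(- \frac{1}{313}\right) \sqrt{59}} = - \frac{313 \sqrt{59}}{59}$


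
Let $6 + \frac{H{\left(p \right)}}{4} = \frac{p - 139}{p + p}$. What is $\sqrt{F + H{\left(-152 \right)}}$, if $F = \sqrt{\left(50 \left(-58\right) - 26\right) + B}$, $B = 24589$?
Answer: $\frac{\sqrt{-29127 + 4332 \sqrt{2407}}}{38} \approx 11.27$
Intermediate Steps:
$H{\left(p \right)} = -24 + \frac{2 \left(-139 + p\right)}{p}$ ($H{\left(p \right)} = -24 + 4 \frac{p - 139}{p + p} = -24 + 4 \frac{-139 + p}{2 p} = -24 + \frac{2 \left(-139 + p\right)}{p}$)
$F = 3 \sqrt{2407}$ ($F = \sqrt{\left(50 \left(-58\right) - 26\right) + 24589} = \sqrt{\left(-2900 - 26\right) + 24589} = \sqrt{-2926 + 24589} = \sqrt{21663} = 3 \sqrt{2407} \approx 147.18$)
$\sqrt{F + H{\left(-152 \right)}} = \sqrt{3 \sqrt{2407} - \left(22 + \frac{278}{-152}\right)} = \sqrt{3 \sqrt{2407} - \frac{1533}{76}} = \sqrt{- \frac{1533}{76} + 3 \sqrt{2407}}$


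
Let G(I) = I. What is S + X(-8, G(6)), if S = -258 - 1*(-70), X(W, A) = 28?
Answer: -160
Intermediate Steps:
S = -188 (S = -258 + 70 = -188)
S + X(-8, G(6)) = -188 + 28 = -160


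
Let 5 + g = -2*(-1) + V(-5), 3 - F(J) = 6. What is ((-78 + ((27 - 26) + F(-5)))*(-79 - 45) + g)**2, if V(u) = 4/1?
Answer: 98426241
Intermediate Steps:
V(u) = 4 (V(u) = 4*1 = 4)
F(J) = -3 (F(J) = 3 - 1*6 = 3 - 6 = -3)
g = 1 (g = -5 + (-2*(-1) + 4) = -5 + (2 + 4) = -5 + 6 = 1)
((-78 + ((27 - 26) + F(-5)))*(-79 - 45) + g)**2 = ((-78 + ((27 - 26) - 3))*(-79 - 45) + 1)**2 = ((-78 + (1 - 3))*(-124) + 1)**2 = ((-78 - 2)*(-124) + 1)**2 = (-80*(-124) + 1)**2 = (9920 + 1)**2 = 9921**2 = 98426241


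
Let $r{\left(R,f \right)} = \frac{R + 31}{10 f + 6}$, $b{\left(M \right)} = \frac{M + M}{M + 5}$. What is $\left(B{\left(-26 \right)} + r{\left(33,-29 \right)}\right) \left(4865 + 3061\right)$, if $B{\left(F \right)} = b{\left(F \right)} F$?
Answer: $- \frac{254498576}{497} \approx -5.1207 \cdot 10^{5}$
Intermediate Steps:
$b{\left(M \right)} = \frac{2 M}{5 + M}$
$r{\left(R,f \right)} = \frac{31 + R}{6 + 10 f}$
$B{\left(F \right)} = \frac{2 F^{2}}{5 + F}$ ($B{\left(F \right)} = \frac{2 F}{5 + F} F = \frac{2 F^{2}}{5 + F}$)
$\left(B{\left(-26 \right)} + r{\left(33,-29 \right)}\right) \left(4865 + 3061\right) = \left(\frac{2 \left(-26\right)^{2}}{5 - 26} + \frac{31 + 33}{2 \left(3 + 5 \left(-29\right)\right)}\right) \left(4865 + 3061\right) = \left(2 \cdot 676 \frac{1}{-21} + \frac{1}{2} \frac{1}{3 - 145} \cdot 64\right) 7926 = \left(2 \cdot 676 \left(- \frac{1}{21}\right) + \frac{1}{2} \frac{1}{-142} \cdot 64\right) 7926 = \left(- \frac{1352}{21} + \frac{1}{2} \left(- \frac{1}{142}\right) 64\right) 7926 = \left(- \frac{1352}{21} - \frac{16}{71}\right) 7926 = \left(- \frac{96328}{1491}\right) 7926 = - \frac{254498576}{497}$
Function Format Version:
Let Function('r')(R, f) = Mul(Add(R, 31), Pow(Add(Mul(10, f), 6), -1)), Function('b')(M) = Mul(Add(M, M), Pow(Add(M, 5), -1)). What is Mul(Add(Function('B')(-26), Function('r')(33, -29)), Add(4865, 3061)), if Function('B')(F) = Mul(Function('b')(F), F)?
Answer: Rational(-254498576, 497) ≈ -5.1207e+5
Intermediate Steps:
Function('b')(M) = Mul(2, M, Pow(Add(5, M), -1)) (Function('b')(M) = Mul(Mul(2, M), Pow(Add(5, M), -1)) = Mul(2, M, Pow(Add(5, M), -1)))
Function('r')(R, f) = Mul(Pow(Add(6, Mul(10, f)), -1), Add(31, R)) (Function('r')(R, f) = Mul(Add(31, R), Pow(Add(6, Mul(10, f)), -1)) = Mul(Pow(Add(6, Mul(10, f)), -1), Add(31, R)))
Function('B')(F) = Mul(2, Pow(F, 2), Pow(Add(5, F), -1)) (Function('B')(F) = Mul(Mul(2, F, Pow(Add(5, F), -1)), F) = Mul(2, Pow(F, 2), Pow(Add(5, F), -1)))
Mul(Add(Function('B')(-26), Function('r')(33, -29)), Add(4865, 3061)) = Mul(Add(Mul(2, Pow(-26, 2), Pow(Add(5, -26), -1)), Mul(Rational(1, 2), Pow(Add(3, Mul(5, -29)), -1), Add(31, 33))), Add(4865, 3061)) = Mul(Add(Mul(2, 676, Pow(-21, -1)), Mul(Rational(1, 2), Pow(Add(3, -145), -1), 64)), 7926) = Mul(Add(Mul(2, 676, Rational(-1, 21)), Mul(Rational(1, 2), Pow(-142, -1), 64)), 7926) = Mul(Add(Rational(-1352, 21), Mul(Rational(1, 2), Rational(-1, 142), 64)), 7926) = Mul(Add(Rational(-1352, 21), Rational(-16, 71)), 7926) = Mul(Rational(-96328, 1491), 7926) = Rational(-254498576, 497)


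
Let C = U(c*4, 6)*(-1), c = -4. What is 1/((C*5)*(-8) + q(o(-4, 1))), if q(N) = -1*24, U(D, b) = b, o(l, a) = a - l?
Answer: 1/216 ≈ 0.0046296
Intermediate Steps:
q(N) = -24
C = -6 (C = 6*(-1) = -6)
1/((C*5)*(-8) + q(o(-4, 1))) = 1/(-6*5*(-8) - 24) = 1/(-30*(-8) - 24) = 1/(240 - 24) = 1/216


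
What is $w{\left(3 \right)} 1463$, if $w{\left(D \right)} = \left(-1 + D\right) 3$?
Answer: $8778$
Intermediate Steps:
$w{\left(D \right)} = -3 + 3 D$
$w{\left(3 \right)} 1463 = \left(-3 + 3 \cdot 3\right) 1463 = \left(-3 + 9\right) 1463 = 6 \cdot 1463 = 8778$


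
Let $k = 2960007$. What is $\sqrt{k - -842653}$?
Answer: $2 \sqrt{950665} \approx 1950.0$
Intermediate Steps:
$\sqrt{k - -842653} = \sqrt{2960007 - -842653} = \sqrt{2960007 + \left(-1455884 + 2298537\right)} = \sqrt{2960007 + 842653} = \sqrt{3802660} = 2 \sqrt{950665}$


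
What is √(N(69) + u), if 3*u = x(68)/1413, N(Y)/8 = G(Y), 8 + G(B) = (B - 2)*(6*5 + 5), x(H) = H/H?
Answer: √37327854495/1413 ≈ 136.73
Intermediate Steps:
x(H) = 1
G(B) = -78 + 35*B (G(B) = -8 + (B - 2)*(6*5 + 5) = -8 + (-2 + B)*(30 + 5) = -8 + (-2 + B)*35 = -8 + (-70 + 35*B) = -78 + 35*B)
N(Y) = -624 + 280*Y (N(Y) = 8*(-78 + 35*Y) = -624 + 280*Y)
u = 1/4239 (u = (1/1413)/3 = (1*(1/1413))/3 = (⅓)*(1/1413) = 1/4239 ≈ 0.00023590)
√(N(69) + u) = √((-624 + 280*69) + 1/4239) = √((-624 + 19320) + 1/4239) = √(18696 + 1/4239) = √(79252345/4239) = √37327854495/1413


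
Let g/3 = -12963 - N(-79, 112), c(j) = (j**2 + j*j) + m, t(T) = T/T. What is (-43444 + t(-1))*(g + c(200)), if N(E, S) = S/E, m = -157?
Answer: -140568601986/79 ≈ -1.7793e+9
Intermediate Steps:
t(T) = 1
c(j) = -157 + 2*j**2 (c(j) = (j**2 + j*j) - 157 = (j**2 + j**2) - 157 = 2*j**2 - 157 = -157 + 2*j**2)
g = -3071895/79 (g = 3*(-12963 - 112/(-79)) = 3*(-12963 - 112*(-1)/79) = 3*(-12963 - 1*(-112/79)) = 3*(-12963 + 112/79) = 3*(-1023965/79) = -3071895/79 ≈ -38885.)
(-43444 + t(-1))*(g + c(200)) = (-43444 + 1)*(-3071895/79 + (-157 + 2*200**2)) = -43443*(-3071895/79 + (-157 + 2*40000)) = -43443*(-3071895/79 + (-157 + 80000)) = -43443*(-3071895/79 + 79843) = -43443*3235702/79 = -140568601986/79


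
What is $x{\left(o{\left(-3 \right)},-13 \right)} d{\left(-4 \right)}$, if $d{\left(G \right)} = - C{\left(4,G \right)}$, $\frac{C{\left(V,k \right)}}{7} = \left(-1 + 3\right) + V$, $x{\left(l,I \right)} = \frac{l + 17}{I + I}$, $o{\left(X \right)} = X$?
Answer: $\frac{294}{13} \approx 22.615$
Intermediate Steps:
$x{\left(l,I \right)} = \frac{17 + l}{2 I}$
$C{\left(V,k \right)} = 14 + 7 V$ ($C{\left(V,k \right)} = 7 \left(\left(-1 + 3\right) + V\right) = 7 \left(2 + V\right) = 14 + 7 V$)
$d{\left(G \right)} = -42$ ($d{\left(G \right)} = - (14 + 7 \cdot 4) = - (14 + 28) = \left(-1\right) 42 = -42$)
$x{\left(o{\left(-3 \right)},-13 \right)} d{\left(-4 \right)} = \frac{17 - 3}{2 \left(-13\right)} \left(-42\right) = \frac{1}{2} \left(- \frac{1}{13}\right) 14 \left(-42\right) = \left(- \frac{7}{13}\right) \left(-42\right) = \frac{294}{13}$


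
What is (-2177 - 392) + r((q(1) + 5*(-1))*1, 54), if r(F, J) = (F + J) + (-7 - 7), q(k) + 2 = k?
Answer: -2535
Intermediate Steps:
q(k) = -2 + k
r(F, J) = -14 + F + J (r(F, J) = (F + J) - 14 = -14 + F + J)
(-2177 - 392) + r((q(1) + 5*(-1))*1, 54) = (-2177 - 392) + (-14 + ((-2 + 1) + 5*(-1))*1 + 54) = -2569 + (-14 + (-1 - 5)*1 + 54) = -2569 + (-14 - 6*1 + 54) = -2569 + (-14 - 6 + 54) = -2569 + 34 = -2535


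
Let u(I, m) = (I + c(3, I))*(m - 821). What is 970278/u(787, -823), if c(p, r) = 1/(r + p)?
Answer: -63876635/85177147 ≈ -0.74993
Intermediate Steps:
c(p, r) = 1/(p + r)
u(I, m) = (-821 + m)*(I + 1/(3 + I)) (u(I, m) = (I + 1/(3 + I))*(m - 821) = (I + 1/(3 + I))*(-821 + m) = (-821 + m)*(I + 1/(3 + I)))
970278/u(787, -823) = 970278/(((-821 - 823 + 787*(-821 - 823)*(3 + 787))/(3 + 787))) = 970278/(((-821 - 823 + 787*(-1644)*790)/790)) = 970278/(((-821 - 823 - 1022124120)/790)) = 970278/(((1/790)*(-1022125764))) = 970278/(-511062882/395) = 970278*(-395/511062882) = -63876635/85177147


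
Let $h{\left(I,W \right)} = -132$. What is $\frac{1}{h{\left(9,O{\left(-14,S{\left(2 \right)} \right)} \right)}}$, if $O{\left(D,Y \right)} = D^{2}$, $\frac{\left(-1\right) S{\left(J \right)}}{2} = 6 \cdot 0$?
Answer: $- \frac{1}{132} \approx -0.0075758$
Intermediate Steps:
$S{\left(J \right)} = 0$ ($S{\left(J \right)} = - 2 \cdot 6 \cdot 0 = \left(-2\right) 0 = 0$)
$\frac{1}{h{\left(9,O{\left(-14,S{\left(2 \right)} \right)} \right)}} = \frac{1}{-132} = - \frac{1}{132}$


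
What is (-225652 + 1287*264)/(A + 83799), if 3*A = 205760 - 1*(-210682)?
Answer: 114116/222613 ≈ 0.51262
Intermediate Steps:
A = 138814 (A = (205760 - 1*(-210682))/3 = (205760 + 210682)/3 = (⅓)*416442 = 138814)
(-225652 + 1287*264)/(A + 83799) = (-225652 + 1287*264)/(138814 + 83799) = (-225652 + 339768)/222613 = 114116*(1/222613) = 114116/222613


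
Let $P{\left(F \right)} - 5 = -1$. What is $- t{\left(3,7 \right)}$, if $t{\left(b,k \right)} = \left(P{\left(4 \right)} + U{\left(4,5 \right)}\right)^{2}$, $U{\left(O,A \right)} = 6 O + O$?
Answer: $-1024$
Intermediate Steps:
$U{\left(O,A \right)} = 7 O$
$P{\left(F \right)} = 4$ ($P{\left(F \right)} = 5 - 1 = 4$)
$t{\left(b,k \right)} = 1024$ ($t{\left(b,k \right)} = \left(4 + 7 \cdot 4\right)^{2} = \left(4 + 28\right)^{2} = 32^{2} = 1024$)
$- t{\left(3,7 \right)} = \left(-1\right) 1024 = -1024$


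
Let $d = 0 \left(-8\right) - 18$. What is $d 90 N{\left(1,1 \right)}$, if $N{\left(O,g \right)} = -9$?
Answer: $14580$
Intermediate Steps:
$d = -18$ ($d = 0 - 18 = -18$)
$d 90 N{\left(1,1 \right)} = \left(-18\right) 90 \left(-9\right) = \left(-1620\right) \left(-9\right) = 14580$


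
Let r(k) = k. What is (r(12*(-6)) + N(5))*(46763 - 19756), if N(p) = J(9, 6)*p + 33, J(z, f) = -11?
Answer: -2538658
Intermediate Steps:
N(p) = 33 - 11*p (N(p) = -11*p + 33 = 33 - 11*p)
(r(12*(-6)) + N(5))*(46763 - 19756) = (12*(-6) + (33 - 11*5))*(46763 - 19756) = (-72 + (33 - 55))*27007 = (-72 - 22)*27007 = -94*27007 = -2538658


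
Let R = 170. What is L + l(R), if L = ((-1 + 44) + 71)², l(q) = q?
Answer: 13166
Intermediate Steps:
L = 12996 (L = (43 + 71)² = 114² = 12996)
L + l(R) = 12996 + 170 = 13166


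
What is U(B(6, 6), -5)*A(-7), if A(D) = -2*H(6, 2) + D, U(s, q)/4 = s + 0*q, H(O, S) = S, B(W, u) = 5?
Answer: -220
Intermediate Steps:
U(s, q) = 4*s (U(s, q) = 4*(s + 0*q) = 4*(s + 0) = 4*s)
A(D) = -4 + D (A(D) = -2*2 + D = -4 + D)
U(B(6, 6), -5)*A(-7) = (4*5)*(-4 - 7) = 20*(-11) = -220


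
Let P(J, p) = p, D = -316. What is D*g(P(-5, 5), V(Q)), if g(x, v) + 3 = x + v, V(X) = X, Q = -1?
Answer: -316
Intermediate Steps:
g(x, v) = -3 + v + x (g(x, v) = -3 + (x + v) = -3 + (v + x) = -3 + v + x)
D*g(P(-5, 5), V(Q)) = -316*(-3 - 1 + 5) = -316*1 = -316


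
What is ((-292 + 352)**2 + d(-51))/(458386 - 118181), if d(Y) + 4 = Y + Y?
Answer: 3494/340205 ≈ 0.010270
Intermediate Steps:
d(Y) = -4 + 2*Y (d(Y) = -4 + (Y + Y) = -4 + 2*Y)
((-292 + 352)**2 + d(-51))/(458386 - 118181) = ((-292 + 352)**2 + (-4 + 2*(-51)))/(458386 - 118181) = (60**2 + (-4 - 102))/340205 = (3600 - 106)*(1/340205) = 3494*(1/340205) = 3494/340205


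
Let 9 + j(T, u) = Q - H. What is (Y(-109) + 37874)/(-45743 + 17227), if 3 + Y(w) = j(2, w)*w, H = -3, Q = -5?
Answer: -19535/14258 ≈ -1.3701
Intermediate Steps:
j(T, u) = -11 (j(T, u) = -9 + (-5 - 1*(-3)) = -9 + (-5 + 3) = -9 - 2 = -11)
Y(w) = -3 - 11*w
(Y(-109) + 37874)/(-45743 + 17227) = ((-3 - 11*(-109)) + 37874)/(-45743 + 17227) = ((-3 + 1199) + 37874)/(-28516) = (1196 + 37874)*(-1/28516) = 39070*(-1/28516) = -19535/14258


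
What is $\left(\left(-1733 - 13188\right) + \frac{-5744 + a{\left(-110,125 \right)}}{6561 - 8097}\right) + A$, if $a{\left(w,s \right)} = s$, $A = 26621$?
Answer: $\frac{5992273}{512} \approx 11704.0$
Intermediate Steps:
$\left(\left(-1733 - 13188\right) + \frac{-5744 + a{\left(-110,125 \right)}}{6561 - 8097}\right) + A = \left(\left(-1733 - 13188\right) + \frac{-5744 + 125}{6561 - 8097}\right) + 26621 = \left(\left(-1733 - 13188\right) - \frac{5619}{-1536}\right) + 26621 = \left(-14921 - - \frac{1873}{512}\right) + 26621 = \left(-14921 + \frac{1873}{512}\right) + 26621 = - \frac{7637679}{512} + 26621 = \frac{5992273}{512}$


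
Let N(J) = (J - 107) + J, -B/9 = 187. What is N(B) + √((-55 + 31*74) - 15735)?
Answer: -3473 + 2*I*√3374 ≈ -3473.0 + 116.17*I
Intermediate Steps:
B = -1683 (B = -9*187 = -1683)
N(J) = -107 + 2*J (N(J) = (-107 + J) + J = -107 + 2*J)
N(B) + √((-55 + 31*74) - 15735) = (-107 + 2*(-1683)) + √((-55 + 31*74) - 15735) = (-107 - 3366) + √((-55 + 2294) - 15735) = -3473 + √(2239 - 15735) = -3473 + √(-13496) = -3473 + 2*I*√3374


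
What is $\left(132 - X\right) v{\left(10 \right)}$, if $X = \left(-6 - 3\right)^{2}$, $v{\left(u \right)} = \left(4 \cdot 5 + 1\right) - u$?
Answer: $561$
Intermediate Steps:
$v{\left(u \right)} = 21 - u$ ($v{\left(u \right)} = \left(20 + 1\right) - u = 21 - u$)
$X = 81$ ($X = \left(-9\right)^{2} = 81$)
$\left(132 - X\right) v{\left(10 \right)} = \left(132 - 81\right) \left(21 - 10\right) = 51 \cdot 11 = 561$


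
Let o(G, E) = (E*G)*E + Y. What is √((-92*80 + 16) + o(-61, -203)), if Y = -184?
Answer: 11*I*√20837 ≈ 1587.9*I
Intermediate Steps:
o(G, E) = -184 + G*E² (o(G, E) = (E*G)*E - 184 = G*E² - 184 = -184 + G*E²)
√((-92*80 + 16) + o(-61, -203)) = √((-92*80 + 16) + (-184 - 61*(-203)²)) = √((-7360 + 16) + (-184 - 61*41209)) = √(-7344 + (-184 - 2513749)) = √(-7344 - 2513933) = √(-2521277) = 11*I*√20837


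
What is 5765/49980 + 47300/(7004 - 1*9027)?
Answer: -3953599/169932 ≈ -23.266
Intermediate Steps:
5765/49980 + 47300/(7004 - 1*9027) = 5765*(1/49980) + 47300/(7004 - 9027) = 1153/9996 + 47300/(-2023) = 1153/9996 + 47300*(-1/2023) = 1153/9996 - 47300/2023 = -3953599/169932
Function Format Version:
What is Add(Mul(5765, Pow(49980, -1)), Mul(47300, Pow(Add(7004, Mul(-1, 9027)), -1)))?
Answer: Rational(-3953599, 169932) ≈ -23.266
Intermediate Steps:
Add(Mul(5765, Pow(49980, -1)), Mul(47300, Pow(Add(7004, Mul(-1, 9027)), -1))) = Add(Mul(5765, Rational(1, 49980)), Mul(47300, Pow(Add(7004, -9027), -1))) = Add(Rational(1153, 9996), Mul(47300, Pow(-2023, -1))) = Add(Rational(1153, 9996), Mul(47300, Rational(-1, 2023))) = Add(Rational(1153, 9996), Rational(-47300, 2023)) = Rational(-3953599, 169932)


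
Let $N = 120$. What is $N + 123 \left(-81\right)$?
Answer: $-9843$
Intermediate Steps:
$N + 123 \left(-81\right) = 120 + 123 \left(-81\right) = 120 - 9963 = -9843$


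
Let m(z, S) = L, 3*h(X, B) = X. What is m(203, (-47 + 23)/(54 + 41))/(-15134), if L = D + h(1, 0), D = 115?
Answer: -173/22701 ≈ -0.0076208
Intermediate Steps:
h(X, B) = X/3
L = 346/3 (L = 115 + (⅓)*1 = 115 + ⅓ = 346/3 ≈ 115.33)
m(z, S) = 346/3
m(203, (-47 + 23)/(54 + 41))/(-15134) = (346/3)/(-15134) = (346/3)*(-1/15134) = -173/22701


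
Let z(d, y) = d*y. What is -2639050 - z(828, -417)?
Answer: -2293774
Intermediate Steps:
-2639050 - z(828, -417) = -2639050 - 828*(-417) = -2639050 - 1*(-345276) = -2639050 + 345276 = -2293774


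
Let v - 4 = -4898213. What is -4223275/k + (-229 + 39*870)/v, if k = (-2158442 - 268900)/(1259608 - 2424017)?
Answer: -24087527780851073017/11889628430478 ≈ -2.0259e+6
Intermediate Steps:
v = -4898209 (v = 4 - 4898213 = -4898209)
k = 2427342/1164409 (k = -2427342/(-1164409) = -2427342*(-1/1164409) = 2427342/1164409 ≈ 2.0846)
-4223275/k + (-229 + 39*870)/v = -4223275/2427342/1164409 + (-229 + 39*870)/(-4898209) = -4223275*1164409/2427342 + (-229 + 33930)*(-1/4898209) = -4917619419475/2427342 + 33701*(-1/4898209) = -4917619419475/2427342 - 33701/4898209 = -24087527780851073017/11889628430478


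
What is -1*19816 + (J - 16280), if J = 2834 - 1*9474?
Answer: -42736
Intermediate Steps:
J = -6640 (J = 2834 - 9474 = -6640)
-1*19816 + (J - 16280) = -1*19816 + (-6640 - 16280) = -19816 - 22920 = -42736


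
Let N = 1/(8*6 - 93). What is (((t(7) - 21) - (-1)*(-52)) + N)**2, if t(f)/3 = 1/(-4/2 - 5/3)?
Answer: 1335975601/245025 ≈ 5452.4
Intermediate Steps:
N = -1/45 (N = 1/(48 - 93) = 1/(-45) = -1/45 ≈ -0.022222)
t(f) = -9/11 (t(f) = 3/(-4/2 - 5/3) = 3/(-4*1/2 - 5*1/3) = 3/(-2 - 5/3) = 3/(-11/3) = 3*(-3/11) = -9/11)
(((t(7) - 21) - (-1)*(-52)) + N)**2 = (((-9/11 - 21) - (-1)*(-52)) - 1/45)**2 = ((-240/11 - 1*52) - 1/45)**2 = ((-240/11 - 52) - 1/45)**2 = (-812/11 - 1/45)**2 = (-36551/495)**2 = 1335975601/245025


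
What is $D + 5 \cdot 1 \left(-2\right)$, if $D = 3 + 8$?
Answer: $1$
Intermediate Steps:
$D = 11$
$D + 5 \cdot 1 \left(-2\right) = 11 + 5 \cdot 1 \left(-2\right) = 11 + 5 \left(-2\right) = 11 - 10 = 1$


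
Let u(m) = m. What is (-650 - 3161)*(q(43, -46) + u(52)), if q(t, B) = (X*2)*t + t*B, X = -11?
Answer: 10945192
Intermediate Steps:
q(t, B) = -22*t + B*t (q(t, B) = (-11*2)*t + t*B = -22*t + B*t)
(-650 - 3161)*(q(43, -46) + u(52)) = (-650 - 3161)*(43*(-22 - 46) + 52) = -3811*(43*(-68) + 52) = -3811*(-2924 + 52) = -3811*(-2872) = 10945192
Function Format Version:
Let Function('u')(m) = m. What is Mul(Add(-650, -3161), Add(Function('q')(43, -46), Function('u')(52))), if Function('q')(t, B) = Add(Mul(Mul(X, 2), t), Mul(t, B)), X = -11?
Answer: 10945192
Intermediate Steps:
Function('q')(t, B) = Add(Mul(-22, t), Mul(B, t)) (Function('q')(t, B) = Add(Mul(Mul(-11, 2), t), Mul(t, B)) = Add(Mul(-22, t), Mul(B, t)))
Mul(Add(-650, -3161), Add(Function('q')(43, -46), Function('u')(52))) = Mul(Add(-650, -3161), Add(Mul(43, Add(-22, -46)), 52)) = Mul(-3811, Add(Mul(43, -68), 52)) = Mul(-3811, Add(-2924, 52)) = Mul(-3811, -2872) = 10945192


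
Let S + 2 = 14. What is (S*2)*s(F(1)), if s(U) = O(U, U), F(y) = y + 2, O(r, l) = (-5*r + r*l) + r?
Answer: -72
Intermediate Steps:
O(r, l) = -4*r + l*r (O(r, l) = (-5*r + l*r) + r = -4*r + l*r)
S = 12 (S = -2 + 14 = 12)
F(y) = 2 + y
s(U) = U*(-4 + U)
(S*2)*s(F(1)) = (12*2)*((2 + 1)*(-4 + (2 + 1))) = 24*(3*(-4 + 3)) = 24*(3*(-1)) = 24*(-3) = -72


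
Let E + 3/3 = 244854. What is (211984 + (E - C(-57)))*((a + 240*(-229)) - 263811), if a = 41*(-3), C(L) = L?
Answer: -145700755236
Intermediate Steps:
E = 244853 (E = -1 + 244854 = 244853)
a = -123
(211984 + (E - C(-57)))*((a + 240*(-229)) - 263811) = (211984 + (244853 - 1*(-57)))*((-123 + 240*(-229)) - 263811) = (211984 + (244853 + 57))*((-123 - 54960) - 263811) = (211984 + 244910)*(-55083 - 263811) = 456894*(-318894) = -145700755236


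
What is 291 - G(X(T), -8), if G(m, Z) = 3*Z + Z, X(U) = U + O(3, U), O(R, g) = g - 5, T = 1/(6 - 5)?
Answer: 323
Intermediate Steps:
T = 1 (T = 1/1 = 1)
O(R, g) = -5 + g
X(U) = -5 + 2*U (X(U) = U + (-5 + U) = -5 + 2*U)
G(m, Z) = 4*Z
291 - G(X(T), -8) = 291 - 4*(-8) = 291 - 1*(-32) = 291 + 32 = 323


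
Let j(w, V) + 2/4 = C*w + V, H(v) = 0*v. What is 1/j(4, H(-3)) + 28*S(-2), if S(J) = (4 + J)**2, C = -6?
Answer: 5486/49 ≈ 111.96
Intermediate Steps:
H(v) = 0
j(w, V) = -1/2 + V - 6*w (j(w, V) = -1/2 + (-6*w + V) = -1/2 + (V - 6*w) = -1/2 + V - 6*w)
1/j(4, H(-3)) + 28*S(-2) = 1/(-1/2 + 0 - 6*4) + 28*(4 - 2)**2 = 1/(-1/2 + 0 - 24) + 28*2**2 = 1/(-49/2) + 28*4 = -2/49 + 112 = 5486/49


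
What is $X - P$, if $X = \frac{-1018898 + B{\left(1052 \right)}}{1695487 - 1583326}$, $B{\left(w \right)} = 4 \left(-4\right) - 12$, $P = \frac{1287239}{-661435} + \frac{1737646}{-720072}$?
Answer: $- \frac{42070206459030037}{8903355570732420} \approx -4.7252$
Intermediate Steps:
$P = - \frac{1038122321609}{238140411660}$ ($P = 1287239 \left(- \frac{1}{661435}\right) + 1737646 \left(- \frac{1}{720072}\right) = - \frac{1287239}{661435} - \frac{868823}{360036} = - \frac{1038122321609}{238140411660} \approx -4.3593$)
$B{\left(w \right)} = -28$ ($B{\left(w \right)} = -16 - 12 = -28$)
$X = - \frac{339642}{37387}$ ($X = \frac{-1018898 - 28}{1695487 - 1583326} = - \frac{1018926}{112161} = \left(-1018926\right) \frac{1}{112161} = - \frac{339642}{37387} \approx -9.0845$)
$X - P = - \frac{339642}{37387} - - \frac{1038122321609}{238140411660} = - \frac{339642}{37387} + \frac{1038122321609}{238140411660} = - \frac{42070206459030037}{8903355570732420}$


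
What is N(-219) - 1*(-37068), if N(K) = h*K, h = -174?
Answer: 75174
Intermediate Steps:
N(K) = -174*K
N(-219) - 1*(-37068) = -174*(-219) - 1*(-37068) = 38106 + 37068 = 75174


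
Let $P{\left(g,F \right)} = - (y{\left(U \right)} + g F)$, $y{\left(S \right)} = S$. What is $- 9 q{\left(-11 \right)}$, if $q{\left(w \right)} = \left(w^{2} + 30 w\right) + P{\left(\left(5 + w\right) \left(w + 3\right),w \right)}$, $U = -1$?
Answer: $-2880$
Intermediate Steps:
$P{\left(g,F \right)} = 1 - F g$ ($P{\left(g,F \right)} = - (-1 + g F) = - (-1 + F g) = 1 - F g$)
$q{\left(w \right)} = 1 + w^{2} + 30 w - w \left(3 + w\right) \left(5 + w\right)$ ($q{\left(w \right)} = \left(w^{2} + 30 w\right) - \left(-1 + w \left(5 + w\right) \left(w + 3\right)\right) = \left(w^{2} + 30 w\right) - \left(-1 + w \left(5 + w\right) \left(3 + w\right)\right) = \left(w^{2} + 30 w\right) - \left(-1 + w \left(3 + w\right) \left(5 + w\right)\right) = 1 + w^{2} + 30 w - w \left(3 + w\right) \left(5 + w\right)$)
$- 9 q{\left(-11 \right)} = - 9 \left(1 - \left(-11\right)^{3} - 7 \left(-11\right)^{2} + 15 \left(-11\right)\right) = - 9 \left(1 - -1331 - 847 - 165\right) = - 9 \left(1 + 1331 - 847 - 165\right) = \left(-9\right) 320 = -2880$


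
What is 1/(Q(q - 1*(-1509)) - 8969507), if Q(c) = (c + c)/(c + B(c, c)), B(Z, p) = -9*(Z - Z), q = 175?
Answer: -1/8969505 ≈ -1.1149e-7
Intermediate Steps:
B(Z, p) = 0 (B(Z, p) = -9*0 = 0)
Q(c) = 2 (Q(c) = (c + c)/(c + 0) = (2*c)/c = 2)
1/(Q(q - 1*(-1509)) - 8969507) = 1/(2 - 8969507) = 1/(-8969505) = -1/8969505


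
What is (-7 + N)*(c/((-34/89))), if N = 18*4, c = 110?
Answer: -318175/17 ≈ -18716.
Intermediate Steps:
N = 72
(-7 + N)*(c/((-34/89))) = (-7 + 72)*(110/((-34/89))) = 65*(110/((-34*1/89))) = 65*(110/(-34/89)) = 65*(110*(-89/34)) = 65*(-4895/17) = -318175/17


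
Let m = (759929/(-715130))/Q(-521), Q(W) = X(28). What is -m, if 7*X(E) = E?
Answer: 759929/2860520 ≈ 0.26566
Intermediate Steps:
X(E) = E/7
Q(W) = 4 (Q(W) = (1/7)*28 = 4)
m = -759929/2860520 (m = (759929/(-715130))/4 = (759929*(-1/715130))*(1/4) = -759929/715130*1/4 = -759929/2860520 ≈ -0.26566)
-m = -1*(-759929/2860520) = 759929/2860520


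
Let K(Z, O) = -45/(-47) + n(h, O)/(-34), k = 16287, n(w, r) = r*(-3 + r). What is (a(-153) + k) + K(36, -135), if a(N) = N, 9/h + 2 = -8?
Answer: 12454026/799 ≈ 15587.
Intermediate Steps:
h = -9/10 (h = 9/(-2 - 8) = 9/(-10) = 9*(-⅒) = -9/10 ≈ -0.90000)
K(Z, O) = 45/47 - O*(-3 + O)/34 (K(Z, O) = -45/(-47) + (O*(-3 + O))/(-34) = -45*(-1/47) + (O*(-3 + O))*(-1/34) = 45/47 - O*(-3 + O)/34)
(a(-153) + k) + K(36, -135) = (-153 + 16287) + (45/47 - 1/34*(-135)*(-3 - 135)) = 16134 + (45/47 - 1/34*(-135)*(-138)) = 16134 + (45/47 - 9315/17) = 16134 - 437040/799 = 12454026/799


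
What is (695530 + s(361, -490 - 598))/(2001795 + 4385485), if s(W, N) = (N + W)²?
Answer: 1224059/6387280 ≈ 0.19164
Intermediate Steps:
(695530 + s(361, -490 - 598))/(2001795 + 4385485) = (695530 + ((-490 - 598) + 361)²)/(2001795 + 4385485) = (695530 + (-1088 + 361)²)/6387280 = (695530 + (-727)²)*(1/6387280) = (695530 + 528529)*(1/6387280) = 1224059*(1/6387280) = 1224059/6387280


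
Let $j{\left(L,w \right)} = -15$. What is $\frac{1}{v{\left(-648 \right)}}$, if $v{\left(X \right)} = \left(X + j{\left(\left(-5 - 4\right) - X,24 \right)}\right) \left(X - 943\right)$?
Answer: $\frac{1}{1054833} \approx 9.4802 \cdot 10^{-7}$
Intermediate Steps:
$v{\left(X \right)} = \left(-943 + X\right) \left(-15 + X\right)$ ($v{\left(X \right)} = \left(X - 15\right) \left(X - 943\right) = \left(-15 + X\right) \left(-943 + X\right) = \left(-943 + X\right) \left(-15 + X\right)$)
$\frac{1}{v{\left(-648 \right)}} = \frac{1}{14145 + \left(-648\right)^{2} - -620784} = \frac{1}{14145 + 419904 + 620784} = \frac{1}{1054833}$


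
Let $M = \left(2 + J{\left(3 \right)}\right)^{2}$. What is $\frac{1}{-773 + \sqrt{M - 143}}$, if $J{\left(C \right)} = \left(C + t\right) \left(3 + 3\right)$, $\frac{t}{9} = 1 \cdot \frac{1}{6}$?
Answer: $- \frac{773}{596831} - \frac{\sqrt{698}}{596831} \approx -0.0013394$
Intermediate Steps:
$t = \frac{3}{2}$ ($t = 9 \cdot 1 \cdot \frac{1}{6} = 9 \cdot \frac{1}{6} = \frac{3}{2} \approx 1.5$)
$J{\left(C \right)} = 9 + 6 C$ ($J{\left(C \right)} = \left(C + \frac{3}{2}\right) \left(3 + 3\right) = \left(\frac{3}{2} + C\right) 6 = 9 + 6 C$)
$M = 841$ ($M = \left(2 + \left(9 + 6 \cdot 3\right)\right)^{2} = \left(2 + \left(9 + 18\right)\right)^{2} = \left(2 + 27\right)^{2} = 29^{2} = 841$)
$\frac{1}{-773 + \sqrt{M - 143}} = \frac{1}{-773 + \sqrt{841 - 143}} = \frac{1}{-773 + \sqrt{698}}$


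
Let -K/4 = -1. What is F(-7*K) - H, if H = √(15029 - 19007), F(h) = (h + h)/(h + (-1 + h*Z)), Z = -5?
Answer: -56/111 - 3*I*√442 ≈ -0.5045 - 63.071*I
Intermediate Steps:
K = 4 (K = -4*(-1) = 4)
F(h) = 2*h/(-1 - 4*h) (F(h) = (h + h)/(h + (-1 + h*(-5))) = (2*h)/(h + (-1 - 5*h)) = (2*h)/(-1 - 4*h) = 2*h/(-1 - 4*h))
H = 3*I*√442 (H = √(-3978) = 3*I*√442 ≈ 63.071*I)
F(-7*K) - H = -2*(-7*4)/(1 + 4*(-7*4)) - 3*I*√442 = -2*(-28)/(1 + 4*(-28)) - 3*I*√442 = -2*(-28)/(1 - 112) - 3*I*√442 = -2*(-28)/(-111) - 3*I*√442 = -2*(-28)*(-1/111) - 3*I*√442 = -56/111 - 3*I*√442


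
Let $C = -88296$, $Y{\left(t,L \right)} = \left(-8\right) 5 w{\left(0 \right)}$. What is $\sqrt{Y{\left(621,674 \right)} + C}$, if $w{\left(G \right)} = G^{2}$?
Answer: $2 i \sqrt{22074} \approx 297.15 i$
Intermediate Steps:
$Y{\left(t,L \right)} = 0$ ($Y{\left(t,L \right)} = \left(-8\right) 5 \cdot 0^{2} = \left(-40\right) 0 = 0$)
$\sqrt{Y{\left(621,674 \right)} + C} = \sqrt{0 - 88296} = \sqrt{-88296} = 2 i \sqrt{22074}$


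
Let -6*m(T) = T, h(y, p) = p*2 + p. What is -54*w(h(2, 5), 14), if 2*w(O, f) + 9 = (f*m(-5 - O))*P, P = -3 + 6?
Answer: -3537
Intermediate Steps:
P = 3
h(y, p) = 3*p (h(y, p) = 2*p + p = 3*p)
m(T) = -T/6
w(O, f) = -9/2 + 3*f*(⅚ + O/6)/2 (w(O, f) = -9/2 + ((f*(-(-5 - O)/6))*3)/2 = -9/2 + ((f*(⅚ + O/6))*3)/2 = -9/2 + (3*f*(⅚ + O/6))/2 = -9/2 + 3*f*(⅚ + O/6)/2)
-54*w(h(2, 5), 14) = -54*(-9/2 + (¼)*14*(5 + 3*5)) = -54*(-9/2 + (¼)*14*(5 + 15)) = -54*(-9/2 + (¼)*14*20) = -54*(-9/2 + 70) = -54*131/2 = -3537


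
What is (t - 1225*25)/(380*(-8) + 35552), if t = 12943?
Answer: -8841/16256 ≈ -0.54386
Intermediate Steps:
(t - 1225*25)/(380*(-8) + 35552) = (12943 - 1225*25)/(380*(-8) + 35552) = (12943 - 30625)/(-3040 + 35552) = -17682/32512 = -17682*1/32512 = -8841/16256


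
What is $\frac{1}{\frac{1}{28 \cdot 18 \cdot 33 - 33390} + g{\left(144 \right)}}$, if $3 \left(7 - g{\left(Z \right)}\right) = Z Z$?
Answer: $- \frac{16758}{115713991} \approx -0.00014482$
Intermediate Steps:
$g{\left(Z \right)} = 7 - \frac{Z^{2}}{3}$ ($g{\left(Z \right)} = 7 - \frac{Z Z}{3} = 7 - \frac{Z^{2}}{3}$)
$\frac{1}{\frac{1}{28 \cdot 18 \cdot 33 - 33390} + g{\left(144 \right)}} = \frac{1}{\frac{1}{28 \cdot 18 \cdot 33 - 33390} + \left(7 - \frac{144^{2}}{3}\right)} = \frac{1}{\frac{1}{504 \cdot 33 - 33390} + \left(7 - 6912\right)} = \frac{1}{\frac{1}{16632 - 33390} + \left(7 - 6912\right)} = \frac{1}{\frac{1}{-16758} - 6905} = \frac{1}{- \frac{1}{16758} - 6905} = \frac{1}{- \frac{115713991}{16758}} = - \frac{16758}{115713991}$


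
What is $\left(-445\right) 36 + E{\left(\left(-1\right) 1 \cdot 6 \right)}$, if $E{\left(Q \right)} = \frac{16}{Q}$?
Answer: $- \frac{48068}{3} \approx -16023.0$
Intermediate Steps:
$\left(-445\right) 36 + E{\left(\left(-1\right) 1 \cdot 6 \right)} = \left(-445\right) 36 + \frac{16}{\left(-1\right) 1 \cdot 6} = -16020 + \frac{16}{\left(-1\right) 6} = -16020 + \frac{16}{-6} = -16020 + 16 \left(- \frac{1}{6}\right) = -16020 - \frac{8}{3} = - \frac{48068}{3}$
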